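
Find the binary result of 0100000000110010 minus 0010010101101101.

Method 1 - Direct subtraction (column by column from the right: bit − bit − borrow-in; if negative, add 2 and borrow 1 from the next column):
borrow: 0111111110011010
        0100000000110010
-       0010010101101101
------------------------
        0001101011000101

Method 2 - Add two's complement:
Two's complement of 0010010101101101: invert → 1101101010010010, add 1 → 1101101010010011
  0100000000110010
+ 1101101010010011
------------------
 10001101011000101  (end carry out of the top bit = 1)
Discarding the end carry: 0001101011000101
Decimal check:
  0100000000110010 = 16384 + 32 + 16 + 2 = 16434
  0010010101101101 = 8192 + 1024 + 256 + 64 + 32 + 8 + 4 + 1 = 9581
  16434 - 9581 = 6853, and 0001101011000101 = 4096 + 2048 + 512 + 128 + 64 + 4 + 1 = 6853 ✓



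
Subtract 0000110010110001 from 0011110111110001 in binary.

Method 1 - Direct subtraction (column by column from the right: bit − bit − borrow-in; if negative, add 2 and borrow 1 from the next column):
borrow: 0000000000000000
        0011110111110001
-       0000110010110001
------------------------
        0011000101000000

Method 2 - Add two's complement:
Two's complement of 0000110010110001: invert → 1111001101001110, add 1 → 1111001101001111
  0011110111110001
+ 1111001101001111
------------------
 10011000101000000  (end carry out of the top bit = 1)
Discarding the end carry: 0011000101000000
Decimal check:
  0011110111110001 = 8192 + 4096 + 2048 + 1024 + 256 + 128 + 64 + 32 + 16 + 1 = 15857
  0000110010110001 = 2048 + 1024 + 128 + 32 + 16 + 1 = 3249
  15857 - 3249 = 12608, and 0011000101000000 = 8192 + 4096 + 256 + 64 = 12608 ✓



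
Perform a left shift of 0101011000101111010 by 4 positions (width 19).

Original: 0101011000101111010 (decimal 176506)
Shift left by 4 positions
Append 4 zeros on the right and drop the 4 high bits that overflow the 19-bit width
Result: 0110001011110100000 (decimal 202656)
Equivalent: 176506 << 4 = 176506 × 2^4 = 2824096, truncated to 19 bits = 202656



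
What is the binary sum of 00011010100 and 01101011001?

Add column by column from the right: bit + bit + carry-in; write the sum mod 2, carry 1 when the sum is 2 or 3.
carry:  11110100000
        00011010100
+       01101011001
-------------------
       010000101101
(the carry out of the leftmost column, 0, becomes the leading bit)
Decimal check:
  00011010100 = 128 + 64 + 16 + 4 = 212
  01101011001 = 512 + 256 + 64 + 16 + 8 + 1 = 857
  212 + 857 = 1069, and 010000101101 = 1024 + 32 + 8 + 4 + 1 = 1069 ✓



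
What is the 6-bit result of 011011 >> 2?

Original: 011011 (decimal 27)
Shift right by 2 positions
Drop the 2 low bits; fill with zeros on the left
Result: 000110 (decimal 6)
Equivalent: 27 >> 2 = 27 ÷ 2^2 = 6



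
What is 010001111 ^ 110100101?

XOR: 1 when bits differ
  010001111
^ 110100101
-----------
  100101010
Decimal: 143 ^ 421 = 298



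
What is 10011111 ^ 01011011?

XOR: 1 when bits differ
  10011111
^ 01011011
----------
  11000100
Decimal: 159 ^ 91 = 196



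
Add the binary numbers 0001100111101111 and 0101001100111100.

Add column by column from the right: bit + bit + carry-in; write the sum mod 2, carry 1 when the sum is 2 or 3.
carry:  0010011111111000
        0001100111101111
+       0101001100111100
------------------------
       00110110100101011
(the carry out of the leftmost column, 0, becomes the leading bit)
Decimal check:
  0001100111101111 = 4096 + 2048 + 256 + 128 + 64 + 32 + 8 + 4 + 2 + 1 = 6639
  0101001100111100 = 16384 + 4096 + 512 + 256 + 32 + 16 + 8 + 4 = 21308
  6639 + 21308 = 27947, and 00110110100101011 = 16384 + 8192 + 2048 + 1024 + 256 + 32 + 8 + 2 + 1 = 27947 ✓



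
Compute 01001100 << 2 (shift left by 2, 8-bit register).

Original: 01001100 (decimal 76)
Shift left by 2 positions
Append 2 zeros on the right and drop the 2 high bits that overflow the 8-bit width
Result: 00110000 (decimal 48)
Equivalent: 76 << 2 = 76 × 2^2 = 304, truncated to 8 bits = 48



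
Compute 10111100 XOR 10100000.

XOR: 1 when bits differ
  10111100
^ 10100000
----------
  00011100
Decimal: 188 ^ 160 = 28



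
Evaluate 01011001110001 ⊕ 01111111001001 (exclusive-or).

XOR: 1 when bits differ
  01011001110001
^ 01111111001001
----------------
  00100110111000
Decimal: 5745 ^ 8137 = 2488



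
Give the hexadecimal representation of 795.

Using repeated division by 16 (digits 10–15 are A–F):
795 ÷ 16 = 49 remainder 11 (B)
49 ÷ 16 = 3 remainder 1
3 ÷ 16 = 0 remainder 3
Reading remainders bottom to top: 31B



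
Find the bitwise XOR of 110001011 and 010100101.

XOR: 1 when bits differ
  110001011
^ 010100101
-----------
  100101110
Decimal: 395 ^ 165 = 302



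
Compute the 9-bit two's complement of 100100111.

Original (sign bit 1, negative): 100100111
Step 1 - Invert all bits: 011011000
Step 2 - Add 1: 011011001
Verification: 100100111 + 011011001 = 1000000000; discarding the end carry (carry out of the top bit) leaves the 9-bit value 000000000, as required for x + (-x)



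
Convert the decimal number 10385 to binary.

Using repeated division by 2:
10385 ÷ 2 = 5192 remainder 1
5192 ÷ 2 = 2596 remainder 0
2596 ÷ 2 = 1298 remainder 0
1298 ÷ 2 = 649 remainder 0
649 ÷ 2 = 324 remainder 1
324 ÷ 2 = 162 remainder 0
162 ÷ 2 = 81 remainder 0
81 ÷ 2 = 40 remainder 1
40 ÷ 2 = 20 remainder 0
20 ÷ 2 = 10 remainder 0
10 ÷ 2 = 5 remainder 0
5 ÷ 2 = 2 remainder 1
2 ÷ 2 = 1 remainder 0
1 ÷ 2 = 0 remainder 1
Reading remainders bottom to top: 10100010010001



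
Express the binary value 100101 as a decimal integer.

Sum of powers of 2 for each 1-bit:
2^0 + 2^2 + 2^5
= 1 + 4 + 32
= 37



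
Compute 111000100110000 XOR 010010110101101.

XOR: 1 when bits differ
  111000100110000
^ 010010110101101
-----------------
  101010010011101
Decimal: 28976 ^ 9645 = 21661



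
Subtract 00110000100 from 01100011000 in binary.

Method 1 - Direct subtraction (column by column from the right: bit − bit − borrow-in; if negative, add 2 and borrow 1 from the next column):
borrow: 01100001000
        01100011000
-       00110000100
-------------------
        00110010100

Method 2 - Add two's complement:
Two's complement of 00110000100: invert → 11001111011, add 1 → 11001111100
  01100011000
+ 11001111100
-------------
 100110010100  (end carry out of the top bit = 1)
Discarding the end carry: 00110010100
Decimal check:
  01100011000 = 512 + 256 + 16 + 8 = 792
  00110000100 = 256 + 128 + 4 = 388
  792 - 388 = 404, and 00110010100 = 256 + 128 + 16 + 4 = 404 ✓



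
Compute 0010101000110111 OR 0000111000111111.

OR: 1 when either bit is 1
  0010101000110111
| 0000111000111111
------------------
  0010111000111111
Decimal: 10807 | 3647 = 11839



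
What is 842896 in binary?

Using repeated division by 2:
842896 ÷ 2 = 421448 remainder 0
421448 ÷ 2 = 210724 remainder 0
210724 ÷ 2 = 105362 remainder 0
105362 ÷ 2 = 52681 remainder 0
52681 ÷ 2 = 26340 remainder 1
26340 ÷ 2 = 13170 remainder 0
13170 ÷ 2 = 6585 remainder 0
6585 ÷ 2 = 3292 remainder 1
3292 ÷ 2 = 1646 remainder 0
1646 ÷ 2 = 823 remainder 0
823 ÷ 2 = 411 remainder 1
411 ÷ 2 = 205 remainder 1
205 ÷ 2 = 102 remainder 1
102 ÷ 2 = 51 remainder 0
51 ÷ 2 = 25 remainder 1
25 ÷ 2 = 12 remainder 1
12 ÷ 2 = 6 remainder 0
6 ÷ 2 = 3 remainder 0
3 ÷ 2 = 1 remainder 1
1 ÷ 2 = 0 remainder 1
Reading remainders bottom to top: 11001101110010010000



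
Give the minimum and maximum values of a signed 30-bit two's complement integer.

For 30-bit two's complement:
Minimum: -2^29 = -536870912
Maximum: 2^29 - 1 = 536870911



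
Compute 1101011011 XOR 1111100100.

XOR: 1 when bits differ
  1101011011
^ 1111100100
------------
  0010111111
Decimal: 859 ^ 996 = 191



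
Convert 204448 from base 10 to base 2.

Using repeated division by 2:
204448 ÷ 2 = 102224 remainder 0
102224 ÷ 2 = 51112 remainder 0
51112 ÷ 2 = 25556 remainder 0
25556 ÷ 2 = 12778 remainder 0
12778 ÷ 2 = 6389 remainder 0
6389 ÷ 2 = 3194 remainder 1
3194 ÷ 2 = 1597 remainder 0
1597 ÷ 2 = 798 remainder 1
798 ÷ 2 = 399 remainder 0
399 ÷ 2 = 199 remainder 1
199 ÷ 2 = 99 remainder 1
99 ÷ 2 = 49 remainder 1
49 ÷ 2 = 24 remainder 1
24 ÷ 2 = 12 remainder 0
12 ÷ 2 = 6 remainder 0
6 ÷ 2 = 3 remainder 0
3 ÷ 2 = 1 remainder 1
1 ÷ 2 = 0 remainder 1
Reading remainders bottom to top: 110001111010100000



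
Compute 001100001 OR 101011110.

OR: 1 when either bit is 1
  001100001
| 101011110
-----------
  101111111
Decimal: 97 | 350 = 383



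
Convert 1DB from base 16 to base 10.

Expand by place value (powers of 16):
Digit values: D = 13, B = 11
1DB = 1 × 16^2 + 13 × 16^1 + 11 × 16^0
= 1 × 256 + 13 × 16 + 11 × 1
= 256 + 208 + 11
= 475



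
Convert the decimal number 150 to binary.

Using repeated division by 2:
150 ÷ 2 = 75 remainder 0
75 ÷ 2 = 37 remainder 1
37 ÷ 2 = 18 remainder 1
18 ÷ 2 = 9 remainder 0
9 ÷ 2 = 4 remainder 1
4 ÷ 2 = 2 remainder 0
2 ÷ 2 = 1 remainder 0
1 ÷ 2 = 0 remainder 1
Reading remainders bottom to top: 10010110



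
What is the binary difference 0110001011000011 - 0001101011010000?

Method 1 - Direct subtraction (column by column from the right: bit − bit − borrow-in; if negative, add 2 and borrow 1 from the next column):
borrow: 0011111111100000
        0110001011000011
-       0001101011010000
------------------------
        0100011111110011

Method 2 - Add two's complement:
Two's complement of 0001101011010000: invert → 1110010100101111, add 1 → 1110010100110000
  0110001011000011
+ 1110010100110000
------------------
 10100011111110011  (end carry out of the top bit = 1)
Discarding the end carry: 0100011111110011
Decimal check:
  0110001011000011 = 16384 + 8192 + 512 + 128 + 64 + 2 + 1 = 25283
  0001101011010000 = 4096 + 2048 + 512 + 128 + 64 + 16 = 6864
  25283 - 6864 = 18419, and 0100011111110011 = 16384 + 1024 + 512 + 256 + 128 + 64 + 32 + 16 + 2 + 1 = 18419 ✓



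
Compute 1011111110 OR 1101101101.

OR: 1 when either bit is 1
  1011111110
| 1101101101
------------
  1111111111
Decimal: 766 | 877 = 1023



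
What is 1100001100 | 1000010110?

OR: 1 when either bit is 1
  1100001100
| 1000010110
------------
  1100011110
Decimal: 780 | 534 = 798



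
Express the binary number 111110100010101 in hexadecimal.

Group into 4-bit nibbles from right:
  0111 = 7
  1101 = D
  0001 = 1
  0101 = 5
Result: 7D15



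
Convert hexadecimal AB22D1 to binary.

Convert each hex digit to 4 bits:
  A = 1010
  B = 1011
  2 = 0010
  2 = 0010
  D = 1101
  1 = 0001
Concatenate: 101010110010001011010001



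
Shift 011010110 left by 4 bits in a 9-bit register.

Original: 011010110 (decimal 214)
Shift left by 4 positions
Append 4 zeros on the right and drop the 4 high bits that overflow the 9-bit width
Result: 101100000 (decimal 352)
Equivalent: 214 << 4 = 214 × 2^4 = 3424, truncated to 9 bits = 352



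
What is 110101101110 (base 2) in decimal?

Sum of powers of 2 for each 1-bit:
2^1 + 2^2 + 2^3 + 2^5 + 2^6 + 2^8 + 2^10 + 2^11
= 2 + 4 + 8 + 32 + 64 + 256 + 1024 + 2048
= 3438



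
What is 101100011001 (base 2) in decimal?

Sum of powers of 2 for each 1-bit:
2^0 + 2^3 + 2^4 + 2^8 + 2^9 + 2^11
= 1 + 8 + 16 + 256 + 512 + 2048
= 2841



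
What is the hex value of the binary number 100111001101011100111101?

Group into 4-bit nibbles from right:
  1001 = 9
  1100 = C
  1101 = D
  0111 = 7
  0011 = 3
  1101 = D
Result: 9CD73D



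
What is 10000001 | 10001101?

OR: 1 when either bit is 1
  10000001
| 10001101
----------
  10001101
Decimal: 129 | 141 = 141



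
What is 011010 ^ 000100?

XOR: 1 when bits differ
  011010
^ 000100
--------
  011110
Decimal: 26 ^ 4 = 30



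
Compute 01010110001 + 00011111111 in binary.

Add column by column from the right: bit + bit + carry-in; write the sum mod 2, carry 1 when the sum is 2 or 3.
carry:  00111111110
        01010110001
+       00011111111
-------------------
       001110110000
(the carry out of the leftmost column, 0, becomes the leading bit)
Decimal check:
  01010110001 = 512 + 128 + 32 + 16 + 1 = 689
  00011111111 = 128 + 64 + 32 + 16 + 8 + 4 + 2 + 1 = 255
  689 + 255 = 944, and 001110110000 = 512 + 256 + 128 + 32 + 16 = 944 ✓



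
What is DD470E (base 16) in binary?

Convert each hex digit to 4 bits:
  D = 1101
  D = 1101
  4 = 0100
  7 = 0111
  0 = 0000
  E = 1110
Concatenate: 110111010100011100001110



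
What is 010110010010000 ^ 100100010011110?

XOR: 1 when bits differ
  010110010010000
^ 100100010011110
-----------------
  110010000001110
Decimal: 11408 ^ 18590 = 25614



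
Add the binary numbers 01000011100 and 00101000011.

Add column by column from the right: bit + bit + carry-in; write the sum mod 2, carry 1 when the sum is 2 or 3.
carry:  00000000000
        01000011100
+       00101000011
-------------------
       001101011111
(the carry out of the leftmost column, 0, becomes the leading bit)
Decimal check:
  01000011100 = 512 + 16 + 8 + 4 = 540
  00101000011 = 256 + 64 + 2 + 1 = 323
  540 + 323 = 863, and 001101011111 = 512 + 256 + 64 + 16 + 8 + 4 + 2 + 1 = 863 ✓



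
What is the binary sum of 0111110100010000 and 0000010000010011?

Add column by column from the right: bit + bit + carry-in; write the sum mod 2, carry 1 when the sum is 2 or 3.
carry:  1111100000100000
        0111110100010000
+       0000010000010011
------------------------
       01000000100100011
(the carry out of the leftmost column, 0, becomes the leading bit)
Decimal check:
  0111110100010000 = 16384 + 8192 + 4096 + 2048 + 1024 + 256 + 16 = 32016
  0000010000010011 = 1024 + 16 + 2 + 1 = 1043
  32016 + 1043 = 33059, and 01000000100100011 = 32768 + 256 + 32 + 2 + 1 = 33059 ✓



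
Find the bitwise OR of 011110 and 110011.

OR: 1 when either bit is 1
  011110
| 110011
--------
  111111
Decimal: 30 | 51 = 63



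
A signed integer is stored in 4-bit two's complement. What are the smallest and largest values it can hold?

For 4-bit two's complement:
Minimum: -2^3 = -8
Maximum: 2^3 - 1 = 7



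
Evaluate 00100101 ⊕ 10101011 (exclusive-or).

XOR: 1 when bits differ
  00100101
^ 10101011
----------
  10001110
Decimal: 37 ^ 171 = 142



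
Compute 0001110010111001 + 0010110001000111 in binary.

Add column by column from the right: bit + bit + carry-in; write the sum mod 2, carry 1 when the sum is 2 or 3.
carry:  0111100111111110
        0001110010111001
+       0010110001000111
------------------------
       00100100100000000
(the carry out of the leftmost column, 0, becomes the leading bit)
Decimal check:
  0001110010111001 = 4096 + 2048 + 1024 + 128 + 32 + 16 + 8 + 1 = 7353
  0010110001000111 = 8192 + 2048 + 1024 + 64 + 4 + 2 + 1 = 11335
  7353 + 11335 = 18688, and 00100100100000000 = 16384 + 2048 + 256 = 18688 ✓



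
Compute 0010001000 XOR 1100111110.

XOR: 1 when bits differ
  0010001000
^ 1100111110
------------
  1110110110
Decimal: 136 ^ 830 = 950



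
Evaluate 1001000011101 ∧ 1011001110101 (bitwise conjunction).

AND: 1 only when both bits are 1
  1001000011101
& 1011001110101
---------------
  1001000010101
Decimal: 4637 & 5749 = 4629



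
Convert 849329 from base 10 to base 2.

Using repeated division by 2:
849329 ÷ 2 = 424664 remainder 1
424664 ÷ 2 = 212332 remainder 0
212332 ÷ 2 = 106166 remainder 0
106166 ÷ 2 = 53083 remainder 0
53083 ÷ 2 = 26541 remainder 1
26541 ÷ 2 = 13270 remainder 1
13270 ÷ 2 = 6635 remainder 0
6635 ÷ 2 = 3317 remainder 1
3317 ÷ 2 = 1658 remainder 1
1658 ÷ 2 = 829 remainder 0
829 ÷ 2 = 414 remainder 1
414 ÷ 2 = 207 remainder 0
207 ÷ 2 = 103 remainder 1
103 ÷ 2 = 51 remainder 1
51 ÷ 2 = 25 remainder 1
25 ÷ 2 = 12 remainder 1
12 ÷ 2 = 6 remainder 0
6 ÷ 2 = 3 remainder 0
3 ÷ 2 = 1 remainder 1
1 ÷ 2 = 0 remainder 1
Reading remainders bottom to top: 11001111010110110001



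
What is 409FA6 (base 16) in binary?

Convert each hex digit to 4 bits:
  4 = 0100
  0 = 0000
  9 = 1001
  F = 1111
  A = 1010
  6 = 0110
Concatenate: 010000001001111110100110



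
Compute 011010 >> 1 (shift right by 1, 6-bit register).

Original: 011010 (decimal 26)
Shift right by 1 position
Drop the 1 low bit; fill with zero on the left
Result: 001101 (decimal 13)
Equivalent: 26 >> 1 = 26 ÷ 2^1 = 13



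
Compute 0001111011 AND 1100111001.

AND: 1 only when both bits are 1
  0001111011
& 1100111001
------------
  0000111001
Decimal: 123 & 825 = 57



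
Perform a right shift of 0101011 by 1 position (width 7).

Original: 0101011 (decimal 43)
Shift right by 1 position
Drop the 1 low bit; fill with zero on the left
Result: 0010101 (decimal 21)
Equivalent: 43 >> 1 = 43 ÷ 2^1 = 21



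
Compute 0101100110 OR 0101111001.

OR: 1 when either bit is 1
  0101100110
| 0101111001
------------
  0101111111
Decimal: 358 | 377 = 383



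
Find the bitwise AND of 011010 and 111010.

AND: 1 only when both bits are 1
  011010
& 111010
--------
  011010
Decimal: 26 & 58 = 26



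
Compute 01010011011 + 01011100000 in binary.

Add column by column from the right: bit + bit + carry-in; write the sum mod 2, carry 1 when the sum is 2 or 3.
carry:  10100000000
        01010011011
+       01011100000
-------------------
       010101111011
(the carry out of the leftmost column, 0, becomes the leading bit)
Decimal check:
  01010011011 = 512 + 128 + 16 + 8 + 2 + 1 = 667
  01011100000 = 512 + 128 + 64 + 32 = 736
  667 + 736 = 1403, and 010101111011 = 1024 + 256 + 64 + 32 + 16 + 8 + 2 + 1 = 1403 ✓



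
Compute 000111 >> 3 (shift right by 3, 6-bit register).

Original: 000111 (decimal 7)
Shift right by 3 positions
Drop the 3 low bits; fill with zeros on the left
Result: 000000 (decimal 0)
Equivalent: 7 >> 3 = 7 ÷ 2^3 = 0



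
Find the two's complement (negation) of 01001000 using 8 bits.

Original: 01001000
Step 1 - Invert all bits: 10110111
Step 2 - Add 1: 10111000
Verification: 01001000 + 10111000 = 100000000; discarding the end carry (carry out of the top bit) leaves the 8-bit value 00000000, as required for x + (-x)



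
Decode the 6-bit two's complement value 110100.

Binary: 110100
Sign bit: 1 (negative)
Invert: 001011
Add 1:  001100
Magnitude: 001100 = 8 + 4 = 12
Value: -12



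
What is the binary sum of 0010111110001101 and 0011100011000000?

Add column by column from the right: bit + bit + carry-in; write the sum mod 2, carry 1 when the sum is 2 or 3.
carry:  0111111100000000
        0010111110001101
+       0011100011000000
------------------------
       00110100001001101
(the carry out of the leftmost column, 0, becomes the leading bit)
Decimal check:
  0010111110001101 = 8192 + 2048 + 1024 + 512 + 256 + 128 + 8 + 4 + 1 = 12173
  0011100011000000 = 8192 + 4096 + 2048 + 128 + 64 = 14528
  12173 + 14528 = 26701, and 00110100001001101 = 16384 + 8192 + 2048 + 64 + 8 + 4 + 1 = 26701 ✓



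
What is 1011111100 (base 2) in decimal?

Sum of powers of 2 for each 1-bit:
2^2 + 2^3 + 2^4 + 2^5 + 2^6 + 2^7 + 2^9
= 4 + 8 + 16 + 32 + 64 + 128 + 512
= 764



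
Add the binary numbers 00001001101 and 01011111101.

Add column by column from the right: bit + bit + carry-in; write the sum mod 2, carry 1 when the sum is 2 or 3.
carry:  00111111010
        00001001101
+       01011111101
-------------------
       001101001010
(the carry out of the leftmost column, 0, becomes the leading bit)
Decimal check:
  00001001101 = 64 + 8 + 4 + 1 = 77
  01011111101 = 512 + 128 + 64 + 32 + 16 + 8 + 4 + 1 = 765
  77 + 765 = 842, and 001101001010 = 512 + 256 + 64 + 8 + 2 = 842 ✓



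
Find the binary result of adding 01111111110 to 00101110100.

Add column by column from the right: bit + bit + carry-in; write the sum mod 2, carry 1 when the sum is 2 or 3.
carry:  11111111000
        01111111110
+       00101110100
-------------------
       010101110010
(the carry out of the leftmost column, 0, becomes the leading bit)
Decimal check:
  01111111110 = 512 + 256 + 128 + 64 + 32 + 16 + 8 + 4 + 2 = 1022
  00101110100 = 256 + 64 + 32 + 16 + 4 = 372
  1022 + 372 = 1394, and 010101110010 = 1024 + 256 + 64 + 32 + 16 + 2 = 1394 ✓



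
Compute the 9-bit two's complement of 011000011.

Original: 011000011
Step 1 - Invert all bits: 100111100
Step 2 - Add 1: 100111101
Verification: 011000011 + 100111101 = 1000000000; discarding the end carry (carry out of the top bit) leaves the 9-bit value 000000000, as required for x + (-x)



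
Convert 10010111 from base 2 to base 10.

Sum of powers of 2 for each 1-bit:
2^0 + 2^1 + 2^2 + 2^4 + 2^7
= 1 + 2 + 4 + 16 + 128
= 151



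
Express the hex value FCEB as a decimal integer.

Expand by place value (powers of 16):
Digit values: F = 15, C = 12, E = 14, B = 11
FCEB = 15 × 16^3 + 12 × 16^2 + 14 × 16^1 + 11 × 16^0
= 15 × 4096 + 12 × 256 + 14 × 16 + 11 × 1
= 61440 + 3072 + 224 + 11
= 64747



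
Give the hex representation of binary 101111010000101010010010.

Group into 4-bit nibbles from right:
  1011 = B
  1101 = D
  0000 = 0
  1010 = A
  1001 = 9
  0010 = 2
Result: BD0A92



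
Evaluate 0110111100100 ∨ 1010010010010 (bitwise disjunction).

OR: 1 when either bit is 1
  0110111100100
| 1010010010010
---------------
  1110111110110
Decimal: 3556 | 5266 = 7670



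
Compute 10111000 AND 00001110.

AND: 1 only when both bits are 1
  10111000
& 00001110
----------
  00001000
Decimal: 184 & 14 = 8



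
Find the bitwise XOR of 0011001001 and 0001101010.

XOR: 1 when bits differ
  0011001001
^ 0001101010
------------
  0010100011
Decimal: 201 ^ 106 = 163



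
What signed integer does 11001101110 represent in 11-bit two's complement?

Binary: 11001101110
Sign bit: 1 (negative)
Invert: 00110010001
Add 1:  00110010010
Magnitude: 00110010010 = 256 + 128 + 16 + 2 = 402
Value: -402



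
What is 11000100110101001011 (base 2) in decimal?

Sum of powers of 2 for each 1-bit:
2^0 + 2^1 + 2^3 + 2^6 + 2^8 + 2^10 + 2^11 + 2^14 + 2^18 + 2^19
= 1 + 2 + 8 + 64 + 256 + 1024 + 2048 + 16384 + 262144 + 524288
= 806219



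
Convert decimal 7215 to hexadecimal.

Using repeated division by 16 (digits 10–15 are A–F):
7215 ÷ 16 = 450 remainder 15 (F)
450 ÷ 16 = 28 remainder 2
28 ÷ 16 = 1 remainder 12 (C)
1 ÷ 16 = 0 remainder 1
Reading remainders bottom to top: 1C2F



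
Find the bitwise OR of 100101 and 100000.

OR: 1 when either bit is 1
  100101
| 100000
--------
  100101
Decimal: 37 | 32 = 37



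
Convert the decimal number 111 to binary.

Using repeated division by 2:
111 ÷ 2 = 55 remainder 1
55 ÷ 2 = 27 remainder 1
27 ÷ 2 = 13 remainder 1
13 ÷ 2 = 6 remainder 1
6 ÷ 2 = 3 remainder 0
3 ÷ 2 = 1 remainder 1
1 ÷ 2 = 0 remainder 1
Reading remainders bottom to top: 1101111



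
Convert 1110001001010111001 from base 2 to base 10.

Sum of powers of 2 for each 1-bit:
2^0 + 2^3 + 2^4 + 2^5 + 2^7 + 2^9 + 2^12 + 2^16 + 2^17 + 2^18
= 1 + 8 + 16 + 32 + 128 + 512 + 4096 + 65536 + 131072 + 262144
= 463545



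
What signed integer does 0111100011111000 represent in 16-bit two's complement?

Binary: 0111100011111000
Sign bit: 0 (non-negative)
Read directly as an unsigned value:
0111100011111000 = 16384 + 8192 + 4096 + 2048 + 128 + 64 + 32 + 16 + 8 = 30968
Value: 30968



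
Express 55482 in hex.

Using repeated division by 16 (digits 10–15 are A–F):
55482 ÷ 16 = 3467 remainder 10 (A)
3467 ÷ 16 = 216 remainder 11 (B)
216 ÷ 16 = 13 remainder 8
13 ÷ 16 = 0 remainder 13 (D)
Reading remainders bottom to top: D8BA



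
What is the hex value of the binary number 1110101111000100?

Group into 4-bit nibbles from right:
  1110 = E
  1011 = B
  1100 = C
  0100 = 4
Result: EBC4



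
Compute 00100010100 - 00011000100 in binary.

Method 1 - Direct subtraction (column by column from the right: bit − bit − borrow-in; if negative, add 2 and borrow 1 from the next column):
borrow: 00110000000
        00100010100
-       00011000100
-------------------
        00001010000

Method 2 - Add two's complement:
Two's complement of 00011000100: invert → 11100111011, add 1 → 11100111100
  00100010100
+ 11100111100
-------------
 100001010000  (end carry out of the top bit = 1)
Discarding the end carry: 00001010000
Decimal check:
  00100010100 = 256 + 16 + 4 = 276
  00011000100 = 128 + 64 + 4 = 196
  276 - 196 = 80, and 00001010000 = 64 + 16 = 80 ✓



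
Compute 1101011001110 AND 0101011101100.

AND: 1 only when both bits are 1
  1101011001110
& 0101011101100
---------------
  0101011001100
Decimal: 6862 & 2796 = 2764



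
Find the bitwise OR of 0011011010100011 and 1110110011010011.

OR: 1 when either bit is 1
  0011011010100011
| 1110110011010011
------------------
  1111111011110011
Decimal: 13987 | 60627 = 65267



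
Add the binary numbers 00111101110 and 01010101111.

Add column by column from the right: bit + bit + carry-in; write the sum mod 2, carry 1 when the sum is 2 or 3.
carry:  11111011100
        00111101110
+       01010101111
-------------------
       010010011101
(the carry out of the leftmost column, 0, becomes the leading bit)
Decimal check:
  00111101110 = 256 + 128 + 64 + 32 + 8 + 4 + 2 = 494
  01010101111 = 512 + 128 + 32 + 8 + 4 + 2 + 1 = 687
  494 + 687 = 1181, and 010010011101 = 1024 + 128 + 16 + 8 + 4 + 1 = 1181 ✓



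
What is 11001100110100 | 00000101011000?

OR: 1 when either bit is 1
  11001100110100
| 00000101011000
----------------
  11001101111100
Decimal: 13108 | 344 = 13180



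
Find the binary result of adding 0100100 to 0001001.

Add column by column from the right: bit + bit + carry-in; write the sum mod 2, carry 1 when the sum is 2 or 3.
carry:  0000000
        0100100
+       0001001
---------------
       00101101
(the carry out of the leftmost column, 0, becomes the leading bit)
Decimal check:
  0100100 = 32 + 4 = 36
  0001001 = 8 + 1 = 9
  36 + 9 = 45, and 00101101 = 32 + 8 + 4 + 1 = 45 ✓



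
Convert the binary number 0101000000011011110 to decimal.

Sum of powers of 2 for each 1-bit:
2^1 + 2^2 + 2^3 + 2^4 + 2^6 + 2^7 + 2^15 + 2^17
= 2 + 4 + 8 + 16 + 64 + 128 + 32768 + 131072
= 164062



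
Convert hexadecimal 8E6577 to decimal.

Expand by place value (powers of 16):
Digit values: E = 14
8E6577 = 8 × 16^5 + 14 × 16^4 + 6 × 16^3 + 5 × 16^2 + 7 × 16^1 + 7 × 16^0
= 8 × 1048576 + 14 × 65536 + 6 × 4096 + 5 × 256 + 7 × 16 + 7 × 1
= 8388608 + 917504 + 24576 + 1280 + 112 + 7
= 9332087



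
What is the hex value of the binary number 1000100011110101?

Group into 4-bit nibbles from right:
  1000 = 8
  1000 = 8
  1111 = F
  0101 = 5
Result: 88F5



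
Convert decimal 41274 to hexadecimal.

Using repeated division by 16 (digits 10–15 are A–F):
41274 ÷ 16 = 2579 remainder 10 (A)
2579 ÷ 16 = 161 remainder 3
161 ÷ 16 = 10 remainder 1
10 ÷ 16 = 0 remainder 10 (A)
Reading remainders bottom to top: A13A



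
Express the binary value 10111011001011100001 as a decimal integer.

Sum of powers of 2 for each 1-bit:
2^0 + 2^5 + 2^6 + 2^7 + 2^9 + 2^12 + 2^13 + 2^15 + 2^16 + 2^17 + 2^19
= 1 + 32 + 64 + 128 + 512 + 4096 + 8192 + 32768 + 65536 + 131072 + 524288
= 766689



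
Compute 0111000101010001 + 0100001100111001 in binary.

Add column by column from the right: bit + bit + carry-in; write the sum mod 2, carry 1 when the sum is 2 or 3.
carry:  1000011011100010
        0111000101010001
+       0100001100111001
------------------------
       01011010010001010
(the carry out of the leftmost column, 0, becomes the leading bit)
Decimal check:
  0111000101010001 = 16384 + 8192 + 4096 + 256 + 64 + 16 + 1 = 29009
  0100001100111001 = 16384 + 512 + 256 + 32 + 16 + 8 + 1 = 17209
  29009 + 17209 = 46218, and 01011010010001010 = 32768 + 8192 + 4096 + 1024 + 128 + 8 + 2 = 46218 ✓



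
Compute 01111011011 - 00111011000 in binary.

Method 1 - Direct subtraction (column by column from the right: bit − bit − borrow-in; if negative, add 2 and borrow 1 from the next column):
borrow: 00000000000
        01111011011
-       00111011000
-------------------
        01000000011

Method 2 - Add two's complement:
Two's complement of 00111011000: invert → 11000100111, add 1 → 11000101000
  01111011011
+ 11000101000
-------------
 101000000011  (end carry out of the top bit = 1)
Discarding the end carry: 01000000011
Decimal check:
  01111011011 = 512 + 256 + 128 + 64 + 16 + 8 + 2 + 1 = 987
  00111011000 = 256 + 128 + 64 + 16 + 8 = 472
  987 - 472 = 515, and 01000000011 = 512 + 2 + 1 = 515 ✓



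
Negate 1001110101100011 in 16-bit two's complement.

Original (sign bit 1, negative): 1001110101100011
Step 1 - Invert all bits: 0110001010011100
Step 2 - Add 1: 0110001010011101
Verification: 1001110101100011 + 0110001010011101 = 10000000000000000; discarding the end carry (carry out of the top bit) leaves the 16-bit value 0000000000000000, as required for x + (-x)



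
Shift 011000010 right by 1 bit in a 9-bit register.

Original: 011000010 (decimal 194)
Shift right by 1 position
Drop the 1 low bit; fill with zero on the left
Result: 001100001 (decimal 97)
Equivalent: 194 >> 1 = 194 ÷ 2^1 = 97



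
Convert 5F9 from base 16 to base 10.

Expand by place value (powers of 16):
Digit values: F = 15
5F9 = 5 × 16^2 + 15 × 16^1 + 9 × 16^0
= 5 × 256 + 15 × 16 + 9 × 1
= 1280 + 240 + 9
= 1529



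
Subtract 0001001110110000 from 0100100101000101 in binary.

Method 1 - Direct subtraction (column by column from the right: bit − bit − borrow-in; if negative, add 2 and borrow 1 from the next column):
borrow: 0110111101100000
        0100100101000101
-       0001001110110000
------------------------
        0011010110010101

Method 2 - Add two's complement:
Two's complement of 0001001110110000: invert → 1110110001001111, add 1 → 1110110001010000
  0100100101000101
+ 1110110001010000
------------------
 10011010110010101  (end carry out of the top bit = 1)
Discarding the end carry: 0011010110010101
Decimal check:
  0100100101000101 = 16384 + 2048 + 256 + 64 + 4 + 1 = 18757
  0001001110110000 = 4096 + 512 + 256 + 128 + 32 + 16 = 5040
  18757 - 5040 = 13717, and 0011010110010101 = 8192 + 4096 + 1024 + 256 + 128 + 16 + 4 + 1 = 13717 ✓



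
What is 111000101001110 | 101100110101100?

OR: 1 when either bit is 1
  111000101001110
| 101100110101100
-----------------
  111100111101110
Decimal: 29006 | 22956 = 31214



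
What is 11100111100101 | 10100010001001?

OR: 1 when either bit is 1
  11100111100101
| 10100010001001
----------------
  11100111101101
Decimal: 14821 | 10377 = 14829



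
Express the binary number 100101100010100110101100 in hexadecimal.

Group into 4-bit nibbles from right:
  1001 = 9
  0110 = 6
  0010 = 2
  1001 = 9
  1010 = A
  1100 = C
Result: 9629AC



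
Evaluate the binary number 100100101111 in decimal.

Sum of powers of 2 for each 1-bit:
2^0 + 2^1 + 2^2 + 2^3 + 2^5 + 2^8 + 2^11
= 1 + 2 + 4 + 8 + 32 + 256 + 2048
= 2351



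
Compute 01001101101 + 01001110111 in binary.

Add column by column from the right: bit + bit + carry-in; write the sum mod 2, carry 1 when the sum is 2 or 3.
carry:  10011111110
        01001101101
+       01001110111
-------------------
       010011100100
(the carry out of the leftmost column, 0, becomes the leading bit)
Decimal check:
  01001101101 = 512 + 64 + 32 + 8 + 4 + 1 = 621
  01001110111 = 512 + 64 + 32 + 16 + 4 + 2 + 1 = 631
  621 + 631 = 1252, and 010011100100 = 1024 + 128 + 64 + 32 + 4 = 1252 ✓



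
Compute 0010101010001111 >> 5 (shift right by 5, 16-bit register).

Original: 0010101010001111 (decimal 10895)
Shift right by 5 positions
Drop the 5 low bits; fill with zeros on the left
Result: 0000000101010100 (decimal 340)
Equivalent: 10895 >> 5 = 10895 ÷ 2^5 = 340



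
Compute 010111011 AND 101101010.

AND: 1 only when both bits are 1
  010111011
& 101101010
-----------
  000101010
Decimal: 187 & 362 = 42



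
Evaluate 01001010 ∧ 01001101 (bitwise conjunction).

AND: 1 only when both bits are 1
  01001010
& 01001101
----------
  01001000
Decimal: 74 & 77 = 72



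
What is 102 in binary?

Using repeated division by 2:
102 ÷ 2 = 51 remainder 0
51 ÷ 2 = 25 remainder 1
25 ÷ 2 = 12 remainder 1
12 ÷ 2 = 6 remainder 0
6 ÷ 2 = 3 remainder 0
3 ÷ 2 = 1 remainder 1
1 ÷ 2 = 0 remainder 1
Reading remainders bottom to top: 1100110



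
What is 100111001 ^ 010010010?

XOR: 1 when bits differ
  100111001
^ 010010010
-----------
  110101011
Decimal: 313 ^ 146 = 427



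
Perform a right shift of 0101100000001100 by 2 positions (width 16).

Original: 0101100000001100 (decimal 22540)
Shift right by 2 positions
Drop the 2 low bits; fill with zeros on the left
Result: 0001011000000011 (decimal 5635)
Equivalent: 22540 >> 2 = 22540 ÷ 2^2 = 5635



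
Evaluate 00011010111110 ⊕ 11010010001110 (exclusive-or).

XOR: 1 when bits differ
  00011010111110
^ 11010010001110
----------------
  11001000110000
Decimal: 1726 ^ 13454 = 12848



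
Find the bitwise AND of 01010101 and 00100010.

AND: 1 only when both bits are 1
  01010101
& 00100010
----------
  00000000
Decimal: 85 & 34 = 0



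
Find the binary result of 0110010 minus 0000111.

Method 1 - Direct subtraction (column by column from the right: bit − bit − borrow-in; if negative, add 2 and borrow 1 from the next column):
borrow: 0011110
        0110010
-       0000111
---------------
        0101011

Method 2 - Add two's complement:
Two's complement of 0000111: invert → 1111000, add 1 → 1111001
  0110010
+ 1111001
---------
 10101011  (end carry out of the top bit = 1)
Discarding the end carry: 0101011
Decimal check:
  0110010 = 32 + 16 + 2 = 50
  0000111 = 4 + 2 + 1 = 7
  50 - 7 = 43, and 0101011 = 32 + 8 + 2 + 1 = 43 ✓



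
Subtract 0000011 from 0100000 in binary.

Method 1 - Direct subtraction (column by column from the right: bit − bit − borrow-in; if negative, add 2 and borrow 1 from the next column):
borrow: 0111110
        0100000
-       0000011
---------------
        0011101

Method 2 - Add two's complement:
Two's complement of 0000011: invert → 1111100, add 1 → 1111101
  0100000
+ 1111101
---------
 10011101  (end carry out of the top bit = 1)
Discarding the end carry: 0011101
Decimal check:
  0100000 = 32
  0000011 = 2 + 1 = 3
  32 - 3 = 29, and 0011101 = 16 + 8 + 4 + 1 = 29 ✓



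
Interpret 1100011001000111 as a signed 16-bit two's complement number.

Binary: 1100011001000111
Sign bit: 1 (negative)
Invert: 0011100110111000
Add 1:  0011100110111001
Magnitude: 0011100110111001 = 8192 + 4096 + 2048 + 256 + 128 + 32 + 16 + 8 + 1 = 14777
Value: -14777



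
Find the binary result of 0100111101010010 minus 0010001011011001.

Method 1 - Direct subtraction (column by column from the right: bit − bit − borrow-in; if negative, add 2 and borrow 1 from the next column):
borrow: 0100000111110010
        0100111101010010
-       0010001011011001
------------------------
        0010110001111001

Method 2 - Add two's complement:
Two's complement of 0010001011011001: invert → 1101110100100110, add 1 → 1101110100100111
  0100111101010010
+ 1101110100100111
------------------
 10010110001111001  (end carry out of the top bit = 1)
Discarding the end carry: 0010110001111001
Decimal check:
  0100111101010010 = 16384 + 2048 + 1024 + 512 + 256 + 64 + 16 + 2 = 20306
  0010001011011001 = 8192 + 512 + 128 + 64 + 16 + 8 + 1 = 8921
  20306 - 8921 = 11385, and 0010110001111001 = 8192 + 2048 + 1024 + 64 + 32 + 16 + 8 + 1 = 11385 ✓



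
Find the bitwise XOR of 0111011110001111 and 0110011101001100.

XOR: 1 when bits differ
  0111011110001111
^ 0110011101001100
------------------
  0001000011000011
Decimal: 30607 ^ 26444 = 4291



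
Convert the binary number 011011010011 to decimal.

Sum of powers of 2 for each 1-bit:
2^0 + 2^1 + 2^4 + 2^6 + 2^7 + 2^9 + 2^10
= 1 + 2 + 16 + 64 + 128 + 512 + 1024
= 1747



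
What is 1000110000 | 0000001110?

OR: 1 when either bit is 1
  1000110000
| 0000001110
------------
  1000111110
Decimal: 560 | 14 = 574



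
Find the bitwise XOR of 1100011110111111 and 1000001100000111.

XOR: 1 when bits differ
  1100011110111111
^ 1000001100000111
------------------
  0100010010111000
Decimal: 51135 ^ 33543 = 17592



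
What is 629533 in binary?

Using repeated division by 2:
629533 ÷ 2 = 314766 remainder 1
314766 ÷ 2 = 157383 remainder 0
157383 ÷ 2 = 78691 remainder 1
78691 ÷ 2 = 39345 remainder 1
39345 ÷ 2 = 19672 remainder 1
19672 ÷ 2 = 9836 remainder 0
9836 ÷ 2 = 4918 remainder 0
4918 ÷ 2 = 2459 remainder 0
2459 ÷ 2 = 1229 remainder 1
1229 ÷ 2 = 614 remainder 1
614 ÷ 2 = 307 remainder 0
307 ÷ 2 = 153 remainder 1
153 ÷ 2 = 76 remainder 1
76 ÷ 2 = 38 remainder 0
38 ÷ 2 = 19 remainder 0
19 ÷ 2 = 9 remainder 1
9 ÷ 2 = 4 remainder 1
4 ÷ 2 = 2 remainder 0
2 ÷ 2 = 1 remainder 0
1 ÷ 2 = 0 remainder 1
Reading remainders bottom to top: 10011001101100011101



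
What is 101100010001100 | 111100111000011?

OR: 1 when either bit is 1
  101100010001100
| 111100111000011
-----------------
  111100111001111
Decimal: 22668 | 31171 = 31183



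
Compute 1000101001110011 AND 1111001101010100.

AND: 1 only when both bits are 1
  1000101001110011
& 1111001101010100
------------------
  1000001001010000
Decimal: 35443 & 62292 = 33360



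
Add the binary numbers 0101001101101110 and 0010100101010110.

Add column by column from the right: bit + bit + carry-in; write the sum mod 2, carry 1 when the sum is 2 or 3.
carry:  0000011011111100
        0101001101101110
+       0010100101010110
------------------------
       00111110011000100
(the carry out of the leftmost column, 0, becomes the leading bit)
Decimal check:
  0101001101101110 = 16384 + 4096 + 512 + 256 + 64 + 32 + 8 + 4 + 2 = 21358
  0010100101010110 = 8192 + 2048 + 256 + 64 + 16 + 4 + 2 = 10582
  21358 + 10582 = 31940, and 00111110011000100 = 16384 + 8192 + 4096 + 2048 + 1024 + 128 + 64 + 4 = 31940 ✓



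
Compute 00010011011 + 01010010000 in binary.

Add column by column from the right: bit + bit + carry-in; write the sum mod 2, carry 1 when the sum is 2 or 3.
carry:  00100100000
        00010011011
+       01010010000
-------------------
       001100101011
(the carry out of the leftmost column, 0, becomes the leading bit)
Decimal check:
  00010011011 = 128 + 16 + 8 + 2 + 1 = 155
  01010010000 = 512 + 128 + 16 = 656
  155 + 656 = 811, and 001100101011 = 512 + 256 + 32 + 8 + 2 + 1 = 811 ✓



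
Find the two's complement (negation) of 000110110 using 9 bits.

Original: 000110110
Step 1 - Invert all bits: 111001001
Step 2 - Add 1: 111001010
Verification: 000110110 + 111001010 = 1000000000; discarding the end carry (carry out of the top bit) leaves the 9-bit value 000000000, as required for x + (-x)



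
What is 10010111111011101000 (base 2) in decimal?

Sum of powers of 2 for each 1-bit:
2^3 + 2^5 + 2^6 + 2^7 + 2^9 + 2^10 + 2^11 + 2^12 + 2^13 + 2^14 + 2^16 + 2^19
= 8 + 32 + 64 + 128 + 512 + 1024 + 2048 + 4096 + 8192 + 16384 + 65536 + 524288
= 622312



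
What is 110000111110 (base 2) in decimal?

Sum of powers of 2 for each 1-bit:
2^1 + 2^2 + 2^3 + 2^4 + 2^5 + 2^10 + 2^11
= 2 + 4 + 8 + 16 + 32 + 1024 + 2048
= 3134



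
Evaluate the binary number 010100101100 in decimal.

Sum of powers of 2 for each 1-bit:
2^2 + 2^3 + 2^5 + 2^8 + 2^10
= 4 + 8 + 32 + 256 + 1024
= 1324



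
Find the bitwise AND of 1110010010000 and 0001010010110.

AND: 1 only when both bits are 1
  1110010010000
& 0001010010110
---------------
  0000010010000
Decimal: 7312 & 662 = 144



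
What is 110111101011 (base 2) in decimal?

Sum of powers of 2 for each 1-bit:
2^0 + 2^1 + 2^3 + 2^5 + 2^6 + 2^7 + 2^8 + 2^10 + 2^11
= 1 + 2 + 8 + 32 + 64 + 128 + 256 + 1024 + 2048
= 3563



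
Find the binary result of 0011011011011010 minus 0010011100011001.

Method 1 - Direct subtraction (column by column from the right: bit − bit − borrow-in; if negative, add 2 and borrow 1 from the next column):
borrow: 0001111000000010
        0011011011011010
-       0010011100011001
------------------------
        0000111111000001

Method 2 - Add two's complement:
Two's complement of 0010011100011001: invert → 1101100011100110, add 1 → 1101100011100111
  0011011011011010
+ 1101100011100111
------------------
 10000111111000001  (end carry out of the top bit = 1)
Discarding the end carry: 0000111111000001
Decimal check:
  0011011011011010 = 8192 + 4096 + 1024 + 512 + 128 + 64 + 16 + 8 + 2 = 14042
  0010011100011001 = 8192 + 1024 + 512 + 256 + 16 + 8 + 1 = 10009
  14042 - 10009 = 4033, and 0000111111000001 = 2048 + 1024 + 512 + 256 + 128 + 64 + 1 = 4033 ✓

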